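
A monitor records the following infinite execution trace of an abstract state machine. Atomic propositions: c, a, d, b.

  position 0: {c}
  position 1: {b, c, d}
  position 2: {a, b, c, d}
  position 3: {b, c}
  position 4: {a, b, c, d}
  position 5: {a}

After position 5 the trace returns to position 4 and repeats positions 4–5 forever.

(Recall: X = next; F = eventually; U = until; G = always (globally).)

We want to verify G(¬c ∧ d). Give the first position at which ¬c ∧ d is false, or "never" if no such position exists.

At position 0 the labels are {c}, so ¬c ∧ d is false there. This is the first violation.

0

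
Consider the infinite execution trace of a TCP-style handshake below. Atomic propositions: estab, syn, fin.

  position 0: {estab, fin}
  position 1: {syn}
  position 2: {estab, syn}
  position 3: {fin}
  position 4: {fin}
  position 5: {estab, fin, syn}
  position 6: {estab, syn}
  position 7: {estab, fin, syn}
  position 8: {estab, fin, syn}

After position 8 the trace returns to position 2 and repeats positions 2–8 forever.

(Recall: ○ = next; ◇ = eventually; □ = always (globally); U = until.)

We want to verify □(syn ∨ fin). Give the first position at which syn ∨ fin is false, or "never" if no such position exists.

syn ∨ fin holds at every position 0..8, and those are all the positions the trace ever visits, so the invariant □(syn ∨ fin) is never violated.

never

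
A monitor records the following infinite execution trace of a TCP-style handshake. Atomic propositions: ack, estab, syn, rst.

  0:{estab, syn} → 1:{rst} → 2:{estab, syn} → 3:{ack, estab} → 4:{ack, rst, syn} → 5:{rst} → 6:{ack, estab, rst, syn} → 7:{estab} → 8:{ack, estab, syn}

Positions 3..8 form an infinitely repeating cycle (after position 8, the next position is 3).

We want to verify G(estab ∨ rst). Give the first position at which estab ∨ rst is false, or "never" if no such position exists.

estab ∨ rst holds at every position 0..8, and those are all the positions the trace ever visits, so the invariant G(estab ∨ rst) is never violated.

never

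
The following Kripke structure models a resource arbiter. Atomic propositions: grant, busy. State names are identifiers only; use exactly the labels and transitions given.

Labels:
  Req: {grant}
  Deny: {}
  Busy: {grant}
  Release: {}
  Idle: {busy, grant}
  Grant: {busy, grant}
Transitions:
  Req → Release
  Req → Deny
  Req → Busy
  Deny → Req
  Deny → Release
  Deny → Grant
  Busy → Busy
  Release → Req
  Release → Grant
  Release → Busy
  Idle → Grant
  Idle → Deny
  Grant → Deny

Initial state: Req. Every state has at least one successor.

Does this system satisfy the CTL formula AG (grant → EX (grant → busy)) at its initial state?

No

States satisfying grant → EX (grant → busy): {Req, Deny, Release, Idle, Grant}.
States satisfying AG (grant → EX (grant → busy)): ∅.
Busy is reachable from Req and violates grant → EX (grant → busy), so AG fails at Req.
Req ∉ Sat(AG (grant → EX (grant → busy))).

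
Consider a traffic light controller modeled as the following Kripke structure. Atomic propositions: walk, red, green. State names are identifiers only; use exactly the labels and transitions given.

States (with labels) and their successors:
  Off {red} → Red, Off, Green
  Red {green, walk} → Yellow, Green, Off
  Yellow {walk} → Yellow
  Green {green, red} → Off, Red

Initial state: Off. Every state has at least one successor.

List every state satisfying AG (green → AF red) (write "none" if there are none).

{Yellow}

States satisfying green → AF red: {Off, Yellow, Green}.
States satisfying AG (green → AF red): {Yellow}.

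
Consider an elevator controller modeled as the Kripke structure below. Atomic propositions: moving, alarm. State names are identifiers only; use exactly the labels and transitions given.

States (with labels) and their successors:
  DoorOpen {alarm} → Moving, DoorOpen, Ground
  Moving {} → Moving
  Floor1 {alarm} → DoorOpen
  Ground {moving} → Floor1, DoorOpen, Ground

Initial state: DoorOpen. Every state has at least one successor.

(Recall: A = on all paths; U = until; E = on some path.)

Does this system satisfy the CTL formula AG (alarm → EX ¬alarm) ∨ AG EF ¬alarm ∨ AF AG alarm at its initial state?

States satisfying alarm → EX ¬alarm: {DoorOpen, Moving, Ground}.
States satisfying AG (alarm → EX ¬alarm): {Moving}.
States satisfying EF ¬alarm: {DoorOpen, Moving, Floor1, Ground}.
States satisfying AG EF ¬alarm: {DoorOpen, Moving, Floor1, Ground}.
States satisfying AG (alarm → EX ¬alarm) ∨ AG EF ¬alarm: {DoorOpen, Moving, Floor1, Ground}.
States satisfying AG alarm: ∅.
States satisfying AF AG alarm: ∅.
States satisfying AG (alarm → EX ¬alarm) ∨ AG EF ¬alarm ∨ AF AG alarm: {DoorOpen, Moving, Floor1, Ground}.
DoorOpen ∈ Sat(AG (alarm → EX ¬alarm) ∨ AG EF ¬alarm ∨ AF AG alarm).

Yes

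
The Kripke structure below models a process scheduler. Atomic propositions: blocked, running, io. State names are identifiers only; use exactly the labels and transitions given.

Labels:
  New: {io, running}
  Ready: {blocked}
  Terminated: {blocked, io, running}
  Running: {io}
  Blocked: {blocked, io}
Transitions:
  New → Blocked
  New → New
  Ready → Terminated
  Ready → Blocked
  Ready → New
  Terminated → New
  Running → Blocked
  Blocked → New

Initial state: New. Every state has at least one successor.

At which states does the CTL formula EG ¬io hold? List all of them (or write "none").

none

States satisfying ¬io: {Ready}.
States satisfying EG ¬io: ∅.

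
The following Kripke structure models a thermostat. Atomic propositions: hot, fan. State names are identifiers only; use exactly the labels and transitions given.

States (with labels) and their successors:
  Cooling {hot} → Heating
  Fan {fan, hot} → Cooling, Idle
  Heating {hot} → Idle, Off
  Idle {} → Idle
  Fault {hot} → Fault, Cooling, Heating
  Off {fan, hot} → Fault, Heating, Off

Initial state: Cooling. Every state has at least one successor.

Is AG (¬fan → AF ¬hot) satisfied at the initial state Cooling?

No

States satisfying ¬fan → AF ¬hot: {Fan, Idle, Off}.
States satisfying AG (¬fan → AF ¬hot): {Idle}.
Cooling is reachable from Cooling and violates ¬fan → AF ¬hot, so AG fails at Cooling.
Cooling ∉ Sat(AG (¬fan → AF ¬hot)).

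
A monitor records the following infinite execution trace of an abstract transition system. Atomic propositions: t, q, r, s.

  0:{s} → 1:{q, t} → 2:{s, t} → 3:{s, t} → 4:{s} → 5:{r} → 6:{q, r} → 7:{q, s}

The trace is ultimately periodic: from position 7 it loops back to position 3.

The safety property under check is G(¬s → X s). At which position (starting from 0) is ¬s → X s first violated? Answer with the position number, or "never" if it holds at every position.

Check ¬s → X s at each position in order: 0 ✓, 1 ✓, 2 ✓, 3 ✓, 4 ✓.
At position 5 the labels are {r} and the next position 6 has {q, r}, so ¬s → X s is false there. This is the first violation.

5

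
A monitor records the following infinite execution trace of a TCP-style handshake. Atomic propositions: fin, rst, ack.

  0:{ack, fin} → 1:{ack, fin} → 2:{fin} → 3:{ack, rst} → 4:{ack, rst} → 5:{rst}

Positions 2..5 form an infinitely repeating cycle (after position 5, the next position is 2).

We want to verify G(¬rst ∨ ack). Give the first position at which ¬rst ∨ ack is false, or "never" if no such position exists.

Check ¬rst ∨ ack at each position in order: 0 ✓, 1 ✓, 2 ✓, 3 ✓, 4 ✓.
At position 5 the labels are {rst}, so ¬rst ∨ ack is false there. This is the first violation.

5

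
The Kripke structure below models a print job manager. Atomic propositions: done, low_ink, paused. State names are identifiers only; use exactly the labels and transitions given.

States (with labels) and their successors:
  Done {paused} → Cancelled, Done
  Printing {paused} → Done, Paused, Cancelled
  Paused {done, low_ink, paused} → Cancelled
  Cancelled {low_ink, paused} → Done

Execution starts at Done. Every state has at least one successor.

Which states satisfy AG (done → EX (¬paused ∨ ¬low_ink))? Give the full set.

States satisfying done → EX (¬paused ∨ ¬low_ink): {Done, Printing, Cancelled}.
States satisfying AG (done → EX (¬paused ∨ ¬low_ink)): {Done, Cancelled}.

{Done, Cancelled}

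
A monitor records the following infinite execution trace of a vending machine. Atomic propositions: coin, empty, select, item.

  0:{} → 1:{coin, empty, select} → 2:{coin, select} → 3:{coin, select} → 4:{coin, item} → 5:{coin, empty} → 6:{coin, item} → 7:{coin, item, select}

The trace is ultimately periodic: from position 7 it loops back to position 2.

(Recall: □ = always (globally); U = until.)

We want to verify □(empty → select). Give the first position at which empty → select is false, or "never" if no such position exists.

5

Check empty → select at each position in order: 0 ✓, 1 ✓, 2 ✓, 3 ✓, 4 ✓.
At position 5 the labels are {coin, empty}, so empty → select is false there. This is the first violation.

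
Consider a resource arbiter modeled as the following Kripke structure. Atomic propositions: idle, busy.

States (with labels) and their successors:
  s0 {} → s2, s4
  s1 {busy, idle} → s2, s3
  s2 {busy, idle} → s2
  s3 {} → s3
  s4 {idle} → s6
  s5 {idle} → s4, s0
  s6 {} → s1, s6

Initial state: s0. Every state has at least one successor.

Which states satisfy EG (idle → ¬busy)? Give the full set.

States satisfying idle → ¬busy: {s0, s3, s4, s5, s6}.
States satisfying EG (idle → ¬busy): {s0, s3, s4, s5, s6}.

{s0, s3, s4, s5, s6}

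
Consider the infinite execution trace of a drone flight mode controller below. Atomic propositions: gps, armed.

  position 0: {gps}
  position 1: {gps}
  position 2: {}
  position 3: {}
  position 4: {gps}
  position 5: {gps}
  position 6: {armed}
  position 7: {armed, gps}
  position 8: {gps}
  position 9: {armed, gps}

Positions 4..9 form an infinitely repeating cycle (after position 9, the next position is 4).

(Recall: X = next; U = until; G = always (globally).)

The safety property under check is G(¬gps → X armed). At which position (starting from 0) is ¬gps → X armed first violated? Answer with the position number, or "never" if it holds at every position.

Check ¬gps → X armed at each position in order: 0 ✓, 1 ✓.
At position 2 the labels are {} and the next position 3 has {}, so ¬gps → X armed is false there. This is the first violation.

2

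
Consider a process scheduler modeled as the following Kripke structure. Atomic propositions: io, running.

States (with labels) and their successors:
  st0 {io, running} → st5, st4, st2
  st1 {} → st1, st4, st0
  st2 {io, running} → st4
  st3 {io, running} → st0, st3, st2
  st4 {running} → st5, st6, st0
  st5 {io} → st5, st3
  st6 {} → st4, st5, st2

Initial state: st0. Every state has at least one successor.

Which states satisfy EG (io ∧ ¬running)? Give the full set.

States satisfying io ∧ ¬running: {st5}.
States satisfying EG (io ∧ ¬running): {st5}.

{st5}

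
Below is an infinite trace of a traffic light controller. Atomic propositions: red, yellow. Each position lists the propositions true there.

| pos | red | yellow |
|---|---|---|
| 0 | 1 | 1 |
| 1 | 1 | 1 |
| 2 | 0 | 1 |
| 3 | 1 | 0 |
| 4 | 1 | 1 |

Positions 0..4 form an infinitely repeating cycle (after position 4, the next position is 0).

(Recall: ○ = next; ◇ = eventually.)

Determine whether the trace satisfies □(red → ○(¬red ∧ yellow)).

Violated

red → ○(¬red ∧ yellow) must hold at every position from 0 onward. It fails at position 0, so □(red → ○(¬red ∧ yellow)) is false.
Positions where red holds: 0, 1, 3, 4.
Check ○(¬red ∧ yellow) at each: 0→fails, 1→ok, 3→fails, 4→fails.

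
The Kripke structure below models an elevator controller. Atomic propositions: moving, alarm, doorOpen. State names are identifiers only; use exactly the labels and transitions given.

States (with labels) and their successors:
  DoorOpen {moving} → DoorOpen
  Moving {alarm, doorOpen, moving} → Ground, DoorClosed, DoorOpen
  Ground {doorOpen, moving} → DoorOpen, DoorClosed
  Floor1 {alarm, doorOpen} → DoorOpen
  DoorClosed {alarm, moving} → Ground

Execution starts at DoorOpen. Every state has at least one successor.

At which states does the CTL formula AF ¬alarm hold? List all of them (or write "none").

{DoorOpen, Moving, Ground, Floor1, DoorClosed}

States satisfying ¬alarm: {DoorOpen, Ground}.
States satisfying AF ¬alarm: {DoorOpen, Moving, Ground, Floor1, DoorClosed}.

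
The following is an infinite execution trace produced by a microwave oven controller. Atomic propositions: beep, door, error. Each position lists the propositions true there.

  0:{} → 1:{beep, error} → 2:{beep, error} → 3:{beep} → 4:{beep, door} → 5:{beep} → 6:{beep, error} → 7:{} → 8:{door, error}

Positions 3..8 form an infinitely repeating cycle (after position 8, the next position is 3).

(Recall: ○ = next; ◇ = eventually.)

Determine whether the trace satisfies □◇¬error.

◇¬error holds at every position 0..8, and those are all positions ever visited, so □◇¬error holds.

Satisfied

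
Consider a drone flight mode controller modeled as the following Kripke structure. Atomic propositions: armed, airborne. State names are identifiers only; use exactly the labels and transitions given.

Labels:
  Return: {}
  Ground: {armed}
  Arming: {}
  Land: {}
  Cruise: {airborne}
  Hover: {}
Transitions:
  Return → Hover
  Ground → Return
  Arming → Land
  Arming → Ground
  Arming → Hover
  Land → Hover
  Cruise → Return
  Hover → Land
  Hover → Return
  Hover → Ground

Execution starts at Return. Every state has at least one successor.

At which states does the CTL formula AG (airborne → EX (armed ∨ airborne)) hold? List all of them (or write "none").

{Return, Ground, Arming, Land, Hover}

States satisfying airborne → EX (armed ∨ airborne): {Return, Ground, Arming, Land, Hover}.
States satisfying AG (airborne → EX (armed ∨ airborne)): {Return, Ground, Arming, Land, Hover}.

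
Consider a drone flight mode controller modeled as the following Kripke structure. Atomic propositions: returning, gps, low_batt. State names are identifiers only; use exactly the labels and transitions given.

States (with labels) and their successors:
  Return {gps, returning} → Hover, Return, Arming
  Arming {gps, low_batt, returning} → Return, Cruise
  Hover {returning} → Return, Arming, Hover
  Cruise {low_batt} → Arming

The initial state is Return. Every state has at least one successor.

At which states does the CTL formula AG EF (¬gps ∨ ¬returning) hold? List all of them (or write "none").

{Return, Arming, Hover, Cruise}

States satisfying EF (¬gps ∨ ¬returning): {Return, Arming, Hover, Cruise}.
States satisfying AG EF (¬gps ∨ ¬returning): {Return, Arming, Hover, Cruise}.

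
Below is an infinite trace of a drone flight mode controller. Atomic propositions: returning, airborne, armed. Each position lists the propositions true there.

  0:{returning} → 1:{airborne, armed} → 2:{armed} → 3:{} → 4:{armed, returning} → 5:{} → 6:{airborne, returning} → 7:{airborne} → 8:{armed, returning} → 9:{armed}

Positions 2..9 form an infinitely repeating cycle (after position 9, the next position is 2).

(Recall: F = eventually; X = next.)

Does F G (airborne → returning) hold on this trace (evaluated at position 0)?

G (airborne → returning) is false at every position 0..9, so it never becomes true and F G (airborne → returning) fails.

No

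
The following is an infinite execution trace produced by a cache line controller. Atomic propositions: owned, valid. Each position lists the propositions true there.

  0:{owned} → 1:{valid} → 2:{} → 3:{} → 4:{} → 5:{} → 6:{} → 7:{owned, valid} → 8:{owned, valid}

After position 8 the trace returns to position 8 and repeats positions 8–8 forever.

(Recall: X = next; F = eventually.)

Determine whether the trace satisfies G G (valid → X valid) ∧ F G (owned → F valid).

Does not hold

G (valid → X valid) must hold at every position from 0 onward. It fails at position 0, so G G (valid → X valid) is false.
G (owned → F valid) holds at position 0, which is reachable from 0, so F G (owned → F valid) holds.
At position 0: G G (valid → X valid) is false; F G (owned → F valid) is true; so G G (valid → X valid) ∧ F G (owned → F valid) is false.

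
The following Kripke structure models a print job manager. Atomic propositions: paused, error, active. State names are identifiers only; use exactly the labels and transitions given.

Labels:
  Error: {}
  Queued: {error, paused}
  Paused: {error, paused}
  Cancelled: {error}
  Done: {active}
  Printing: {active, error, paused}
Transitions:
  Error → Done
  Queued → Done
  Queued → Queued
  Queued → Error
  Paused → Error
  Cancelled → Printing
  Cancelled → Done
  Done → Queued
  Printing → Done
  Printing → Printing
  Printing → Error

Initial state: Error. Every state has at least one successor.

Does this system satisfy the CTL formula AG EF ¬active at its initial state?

Holds

States satisfying EF ¬active: {Error, Queued, Paused, Cancelled, Done, Printing}.
States satisfying AG EF ¬active: {Error, Queued, Paused, Cancelled, Done, Printing}.
Every state reachable from Error satisfies EF ¬active.
Error ∈ Sat(AG EF ¬active).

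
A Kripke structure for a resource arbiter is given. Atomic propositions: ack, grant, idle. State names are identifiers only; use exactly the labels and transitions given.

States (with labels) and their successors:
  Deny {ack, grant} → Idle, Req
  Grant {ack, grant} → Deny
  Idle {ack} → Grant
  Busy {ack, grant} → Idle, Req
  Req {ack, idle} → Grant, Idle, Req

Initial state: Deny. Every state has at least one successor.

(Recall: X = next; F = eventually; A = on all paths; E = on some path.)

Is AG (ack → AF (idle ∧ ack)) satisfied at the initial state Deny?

Violated

States satisfying ack → AF (idle ∧ ack): {Req}.
States satisfying AG (ack → AF (idle ∧ ack)): ∅.
Deny is reachable from Deny and violates ack → AF (idle ∧ ack), so AG fails at Deny.
Deny ∉ Sat(AG (ack → AF (idle ∧ ack))).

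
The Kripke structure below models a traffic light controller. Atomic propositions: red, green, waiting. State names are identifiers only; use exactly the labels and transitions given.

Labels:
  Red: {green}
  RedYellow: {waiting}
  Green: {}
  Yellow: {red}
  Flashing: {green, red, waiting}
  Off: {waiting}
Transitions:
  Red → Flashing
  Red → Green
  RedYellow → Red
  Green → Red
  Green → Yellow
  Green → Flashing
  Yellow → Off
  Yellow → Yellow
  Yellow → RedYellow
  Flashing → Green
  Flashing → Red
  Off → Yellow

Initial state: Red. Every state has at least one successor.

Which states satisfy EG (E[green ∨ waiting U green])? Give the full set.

{Red, RedYellow, Flashing}

States satisfying E[green ∨ waiting U green]: {Red, RedYellow, Flashing}.
States satisfying EG (E[green ∨ waiting U green]): {Red, RedYellow, Flashing}.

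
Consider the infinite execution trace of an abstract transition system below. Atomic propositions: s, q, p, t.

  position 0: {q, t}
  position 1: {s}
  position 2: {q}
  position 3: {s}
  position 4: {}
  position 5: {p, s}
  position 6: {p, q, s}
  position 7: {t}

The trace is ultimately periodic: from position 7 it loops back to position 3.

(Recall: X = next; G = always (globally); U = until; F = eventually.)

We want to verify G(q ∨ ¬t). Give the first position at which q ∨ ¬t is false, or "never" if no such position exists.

7

Check q ∨ ¬t at each position in order: 0 ✓, 1 ✓, 2 ✓, 3 ✓, 4 ✓, 5 ✓, 6 ✓.
At position 7 the labels are {t}, so q ∨ ¬t is false there. This is the first violation.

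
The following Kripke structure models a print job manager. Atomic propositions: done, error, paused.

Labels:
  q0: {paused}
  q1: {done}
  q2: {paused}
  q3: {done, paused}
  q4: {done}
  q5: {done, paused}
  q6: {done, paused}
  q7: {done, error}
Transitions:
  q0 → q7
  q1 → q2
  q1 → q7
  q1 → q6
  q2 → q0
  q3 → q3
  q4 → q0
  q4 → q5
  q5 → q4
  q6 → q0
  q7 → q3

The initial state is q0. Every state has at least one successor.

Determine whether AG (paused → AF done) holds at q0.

Satisfied

States satisfying paused → AF done: {q0, q1, q2, q3, q4, q5, q6, q7}.
States satisfying AG (paused → AF done): {q0, q1, q2, q3, q4, q5, q6, q7}.
Every state reachable from q0 satisfies paused → AF done.
q0 ∈ Sat(AG (paused → AF done)).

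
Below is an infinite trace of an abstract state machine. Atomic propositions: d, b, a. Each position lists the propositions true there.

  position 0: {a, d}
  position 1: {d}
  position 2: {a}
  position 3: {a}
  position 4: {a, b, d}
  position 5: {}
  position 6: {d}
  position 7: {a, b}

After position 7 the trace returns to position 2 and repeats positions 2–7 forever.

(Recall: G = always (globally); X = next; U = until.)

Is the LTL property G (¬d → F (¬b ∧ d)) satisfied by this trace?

¬d → F (¬b ∧ d) holds at every position 0..7, and those are all positions ever visited, so G (¬d → F (¬b ∧ d)) holds.
Positions where ¬d holds: 2, 3, 5, 7.
Check F (¬b ∧ d) at each: 2→ok, 3→ok, 5→ok, 7→ok.

Holds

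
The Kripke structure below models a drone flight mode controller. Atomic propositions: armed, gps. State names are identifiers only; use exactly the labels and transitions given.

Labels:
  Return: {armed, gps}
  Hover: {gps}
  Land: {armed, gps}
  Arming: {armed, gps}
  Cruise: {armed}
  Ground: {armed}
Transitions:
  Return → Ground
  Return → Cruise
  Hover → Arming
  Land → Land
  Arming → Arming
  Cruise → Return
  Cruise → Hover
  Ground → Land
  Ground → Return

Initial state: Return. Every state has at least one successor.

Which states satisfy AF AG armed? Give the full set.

States satisfying AG armed: {Land, Arming}.
States satisfying AF AG armed: {Hover, Land, Arming}.

{Hover, Land, Arming}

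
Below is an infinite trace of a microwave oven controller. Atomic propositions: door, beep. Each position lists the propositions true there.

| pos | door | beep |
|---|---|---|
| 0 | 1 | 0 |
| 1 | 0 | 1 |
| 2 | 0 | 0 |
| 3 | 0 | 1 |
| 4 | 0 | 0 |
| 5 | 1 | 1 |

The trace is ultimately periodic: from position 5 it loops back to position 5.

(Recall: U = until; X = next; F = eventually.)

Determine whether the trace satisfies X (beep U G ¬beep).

Does not hold

The position after 0 is 1; beep U G ¬beep is false there.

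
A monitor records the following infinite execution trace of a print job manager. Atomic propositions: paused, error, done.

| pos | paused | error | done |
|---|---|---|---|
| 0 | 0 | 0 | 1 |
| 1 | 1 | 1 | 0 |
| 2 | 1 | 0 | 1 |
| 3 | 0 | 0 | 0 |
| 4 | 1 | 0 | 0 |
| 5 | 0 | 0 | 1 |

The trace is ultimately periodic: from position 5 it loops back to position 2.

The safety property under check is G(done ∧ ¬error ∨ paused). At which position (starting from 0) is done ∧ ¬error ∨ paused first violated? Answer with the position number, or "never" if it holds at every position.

3

Check done ∧ ¬error ∨ paused at each position in order: 0 ✓, 1 ✓, 2 ✓.
At position 3 the labels are {}, so done ∧ ¬error ∨ paused is false there. This is the first violation.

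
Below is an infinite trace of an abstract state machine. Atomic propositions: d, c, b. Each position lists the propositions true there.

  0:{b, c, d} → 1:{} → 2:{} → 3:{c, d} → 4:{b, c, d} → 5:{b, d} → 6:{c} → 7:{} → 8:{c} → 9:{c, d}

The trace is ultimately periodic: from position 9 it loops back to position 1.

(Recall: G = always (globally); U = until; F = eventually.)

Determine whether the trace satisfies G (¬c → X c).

Violated

¬c → X c must hold at every position from 0 onward. It fails at position 1, so G (¬c → X c) is false.
Positions where ¬c holds: 1, 2, 5, 7.
Check X c at each: 1→fails, 2→ok, 5→ok, 7→ok.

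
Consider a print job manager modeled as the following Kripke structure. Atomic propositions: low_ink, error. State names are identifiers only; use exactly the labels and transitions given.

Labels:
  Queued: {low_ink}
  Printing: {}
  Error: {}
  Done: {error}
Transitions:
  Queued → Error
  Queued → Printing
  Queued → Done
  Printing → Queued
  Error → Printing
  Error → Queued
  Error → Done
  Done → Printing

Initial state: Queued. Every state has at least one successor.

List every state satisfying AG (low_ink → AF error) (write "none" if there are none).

States satisfying low_ink → AF error: {Printing, Error, Done}.
States satisfying AG (low_ink → AF error): ∅.

none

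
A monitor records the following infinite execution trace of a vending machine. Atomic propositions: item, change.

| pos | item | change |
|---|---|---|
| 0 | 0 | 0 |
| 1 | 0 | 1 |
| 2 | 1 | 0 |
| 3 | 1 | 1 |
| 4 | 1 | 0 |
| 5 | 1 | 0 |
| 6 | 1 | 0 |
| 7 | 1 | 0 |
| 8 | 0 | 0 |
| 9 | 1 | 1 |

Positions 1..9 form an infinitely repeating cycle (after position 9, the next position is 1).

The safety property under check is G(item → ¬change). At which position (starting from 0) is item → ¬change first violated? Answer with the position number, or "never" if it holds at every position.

Check item → ¬change at each position in order: 0 ✓, 1 ✓, 2 ✓.
At position 3 the labels are {change, item}, so item → ¬change is false there. This is the first violation.

3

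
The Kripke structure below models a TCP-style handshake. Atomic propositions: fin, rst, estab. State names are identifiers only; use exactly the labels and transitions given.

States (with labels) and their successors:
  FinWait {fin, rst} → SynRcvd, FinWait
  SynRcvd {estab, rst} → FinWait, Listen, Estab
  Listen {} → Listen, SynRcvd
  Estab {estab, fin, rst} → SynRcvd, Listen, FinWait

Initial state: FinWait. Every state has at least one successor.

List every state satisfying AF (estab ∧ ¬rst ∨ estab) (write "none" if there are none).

States satisfying estab ∧ ¬rst ∨ estab: {SynRcvd, Estab}.
States satisfying AF (estab ∧ ¬rst ∨ estab): {SynRcvd, Estab}.

{SynRcvd, Estab}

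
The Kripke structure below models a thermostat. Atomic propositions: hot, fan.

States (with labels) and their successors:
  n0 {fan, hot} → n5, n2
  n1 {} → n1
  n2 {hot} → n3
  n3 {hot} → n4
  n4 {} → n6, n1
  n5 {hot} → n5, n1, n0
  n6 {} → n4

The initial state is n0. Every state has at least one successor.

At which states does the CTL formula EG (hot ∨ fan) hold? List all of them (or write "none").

{n0, n5}

States satisfying hot ∨ fan: {n0, n2, n3, n5}.
States satisfying EG (hot ∨ fan): {n0, n5}.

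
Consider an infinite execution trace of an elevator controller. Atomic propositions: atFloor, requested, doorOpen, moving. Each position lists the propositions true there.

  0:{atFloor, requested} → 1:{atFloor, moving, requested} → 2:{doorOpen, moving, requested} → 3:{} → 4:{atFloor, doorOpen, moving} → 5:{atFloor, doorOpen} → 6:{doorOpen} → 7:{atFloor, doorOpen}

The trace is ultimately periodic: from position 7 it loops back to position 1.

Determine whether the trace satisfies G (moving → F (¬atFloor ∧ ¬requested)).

Holds

moving → F (¬atFloor ∧ ¬requested) holds at every position 0..7, and those are all positions ever visited, so G (moving → F (¬atFloor ∧ ¬requested)) holds.
Positions where moving holds: 1, 2, 4.
Check F (¬atFloor ∧ ¬requested) at each: 1→ok, 2→ok, 4→ok.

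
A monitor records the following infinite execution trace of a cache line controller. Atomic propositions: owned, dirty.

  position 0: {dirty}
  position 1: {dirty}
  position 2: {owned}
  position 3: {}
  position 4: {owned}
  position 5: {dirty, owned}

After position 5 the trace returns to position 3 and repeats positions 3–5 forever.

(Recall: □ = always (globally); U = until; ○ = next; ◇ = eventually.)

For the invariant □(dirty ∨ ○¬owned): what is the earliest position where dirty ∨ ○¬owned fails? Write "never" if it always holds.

Check dirty ∨ ○¬owned at each position in order: 0 ✓, 1 ✓, 2 ✓.
At position 3 the labels are {} and the next position 4 has {owned}, so dirty ∨ ○¬owned is false there. This is the first violation.

3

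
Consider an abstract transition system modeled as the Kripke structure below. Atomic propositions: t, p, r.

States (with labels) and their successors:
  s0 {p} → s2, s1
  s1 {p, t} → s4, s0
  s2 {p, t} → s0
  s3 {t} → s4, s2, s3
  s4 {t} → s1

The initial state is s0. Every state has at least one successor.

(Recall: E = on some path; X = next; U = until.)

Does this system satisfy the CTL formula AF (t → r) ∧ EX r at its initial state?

States satisfying t → r: {s0}.
States satisfying AF (t → r): {s0, s2}.
States satisfying r: ∅.
States satisfying EX r: ∅.
States satisfying AF (t → r) ∧ EX r: ∅.
s0 ∉ Sat(AF (t → r) ∧ EX r).

No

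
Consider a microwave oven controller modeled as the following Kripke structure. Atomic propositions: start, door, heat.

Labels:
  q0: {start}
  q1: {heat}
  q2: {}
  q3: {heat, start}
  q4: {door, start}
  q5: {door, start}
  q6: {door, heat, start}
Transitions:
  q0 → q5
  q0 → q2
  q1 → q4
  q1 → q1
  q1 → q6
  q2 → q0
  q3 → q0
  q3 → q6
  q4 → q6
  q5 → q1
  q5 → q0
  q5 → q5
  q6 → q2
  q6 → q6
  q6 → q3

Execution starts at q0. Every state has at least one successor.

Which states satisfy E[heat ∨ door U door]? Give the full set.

{q1, q3, q4, q5, q6}

States satisfying heat ∨ door: {q1, q3, q4, q5, q6}.
States satisfying door: {q4, q5, q6}.
States satisfying E[heat ∨ door U door]: {q1, q3, q4, q5, q6}.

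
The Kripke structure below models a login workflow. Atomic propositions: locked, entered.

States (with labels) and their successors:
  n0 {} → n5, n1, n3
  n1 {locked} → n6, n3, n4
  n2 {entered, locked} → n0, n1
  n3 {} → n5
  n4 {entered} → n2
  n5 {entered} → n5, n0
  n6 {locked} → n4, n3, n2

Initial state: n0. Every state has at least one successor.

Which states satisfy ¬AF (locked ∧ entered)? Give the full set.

States satisfying locked ∧ entered: {n2}.
States satisfying AF (locked ∧ entered): {n2, n4}.
States satisfying ¬AF (locked ∧ entered): {n0, n1, n3, n5, n6}.

{n0, n1, n3, n5, n6}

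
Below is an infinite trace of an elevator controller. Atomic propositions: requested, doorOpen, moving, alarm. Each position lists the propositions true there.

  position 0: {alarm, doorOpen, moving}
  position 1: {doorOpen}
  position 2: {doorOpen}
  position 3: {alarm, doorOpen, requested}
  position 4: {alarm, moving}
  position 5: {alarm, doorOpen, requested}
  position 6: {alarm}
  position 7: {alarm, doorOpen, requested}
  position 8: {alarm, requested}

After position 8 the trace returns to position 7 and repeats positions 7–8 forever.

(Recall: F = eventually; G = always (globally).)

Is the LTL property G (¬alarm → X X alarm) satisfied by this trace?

¬alarm → X X alarm holds at every position 0..8, and those are all positions ever visited, so G (¬alarm → X X alarm) holds.
Positions where ¬alarm holds: 1, 2.
Check X X alarm at each: 1→ok, 2→ok.

Holds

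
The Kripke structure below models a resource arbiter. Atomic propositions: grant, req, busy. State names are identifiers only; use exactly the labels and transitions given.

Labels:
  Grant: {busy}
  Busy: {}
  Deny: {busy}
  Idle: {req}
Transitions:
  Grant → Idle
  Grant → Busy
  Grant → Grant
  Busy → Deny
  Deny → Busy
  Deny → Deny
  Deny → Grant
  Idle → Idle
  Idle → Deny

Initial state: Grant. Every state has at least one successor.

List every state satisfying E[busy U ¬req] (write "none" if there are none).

{Grant, Busy, Deny}

States satisfying busy: {Grant, Deny}.
States satisfying ¬req: {Grant, Busy, Deny}.
States satisfying E[busy U ¬req]: {Grant, Busy, Deny}.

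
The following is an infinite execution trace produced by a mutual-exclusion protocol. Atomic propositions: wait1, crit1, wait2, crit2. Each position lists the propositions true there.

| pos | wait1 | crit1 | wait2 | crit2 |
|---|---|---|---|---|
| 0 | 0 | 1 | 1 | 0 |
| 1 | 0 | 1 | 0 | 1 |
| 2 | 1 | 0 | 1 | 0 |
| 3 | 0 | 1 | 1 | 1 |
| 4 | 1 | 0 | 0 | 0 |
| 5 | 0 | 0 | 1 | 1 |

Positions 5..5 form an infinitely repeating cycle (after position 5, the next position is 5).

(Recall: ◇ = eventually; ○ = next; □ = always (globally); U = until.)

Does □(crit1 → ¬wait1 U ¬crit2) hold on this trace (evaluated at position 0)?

Satisfied

crit1 → ¬wait1 U ¬crit2 holds at every position 0..5, and those are all positions ever visited, so □(crit1 → ¬wait1 U ¬crit2) holds.
Positions where crit1 holds: 0, 1, 3.
Check ¬wait1 U ¬crit2 at each: 0→ok, 1→ok, 3→ok.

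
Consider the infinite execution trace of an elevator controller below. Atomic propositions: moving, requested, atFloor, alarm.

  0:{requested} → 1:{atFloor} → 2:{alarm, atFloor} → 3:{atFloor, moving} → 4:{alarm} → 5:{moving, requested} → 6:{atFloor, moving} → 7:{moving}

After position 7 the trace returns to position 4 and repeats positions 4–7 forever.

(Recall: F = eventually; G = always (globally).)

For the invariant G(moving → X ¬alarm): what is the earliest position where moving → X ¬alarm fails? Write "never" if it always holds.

Check moving → X ¬alarm at each position in order: 0 ✓, 1 ✓, 2 ✓.
At position 3 the labels are {atFloor, moving} and the next position 4 has {alarm}, so moving → X ¬alarm is false there. This is the first violation.

3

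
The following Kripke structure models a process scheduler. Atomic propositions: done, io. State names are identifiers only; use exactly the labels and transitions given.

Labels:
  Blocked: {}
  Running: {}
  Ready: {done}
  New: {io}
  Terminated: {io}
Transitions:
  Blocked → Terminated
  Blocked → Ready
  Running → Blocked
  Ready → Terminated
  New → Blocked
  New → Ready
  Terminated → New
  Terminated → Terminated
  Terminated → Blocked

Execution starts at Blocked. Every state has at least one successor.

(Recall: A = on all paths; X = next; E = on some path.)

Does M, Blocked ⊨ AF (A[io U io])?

Holds

States satisfying A[io U io]: {New, Terminated}.
States satisfying AF (A[io U io]): {Blocked, Running, Ready, New, Terminated}.
Blocked ∈ Sat(AF (A[io U io])).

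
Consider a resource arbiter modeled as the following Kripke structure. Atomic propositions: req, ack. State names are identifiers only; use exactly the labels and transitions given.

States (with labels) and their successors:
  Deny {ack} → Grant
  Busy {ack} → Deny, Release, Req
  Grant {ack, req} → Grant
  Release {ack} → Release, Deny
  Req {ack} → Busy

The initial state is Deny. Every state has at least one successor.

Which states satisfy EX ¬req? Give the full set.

States satisfying ¬req: {Deny, Busy, Release, Req}.
States satisfying EX ¬req: {Busy, Release, Req}.

{Busy, Release, Req}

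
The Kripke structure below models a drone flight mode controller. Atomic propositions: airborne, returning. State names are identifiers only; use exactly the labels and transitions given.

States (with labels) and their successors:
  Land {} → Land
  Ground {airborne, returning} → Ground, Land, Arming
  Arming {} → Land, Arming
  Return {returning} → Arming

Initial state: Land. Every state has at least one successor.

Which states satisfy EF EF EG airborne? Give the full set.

{Ground}

States satisfying EF EG airborne: {Ground}.
States satisfying EF EF EG airborne: {Ground}.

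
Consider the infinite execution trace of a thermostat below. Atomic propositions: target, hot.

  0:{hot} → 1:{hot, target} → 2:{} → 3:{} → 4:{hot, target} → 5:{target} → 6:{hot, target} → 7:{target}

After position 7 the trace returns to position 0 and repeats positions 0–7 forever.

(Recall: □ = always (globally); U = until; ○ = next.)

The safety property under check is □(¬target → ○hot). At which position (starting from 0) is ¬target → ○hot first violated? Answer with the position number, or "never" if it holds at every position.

Check ¬target → ○hot at each position in order: 0 ✓, 1 ✓.
At position 2 the labels are {} and the next position 3 has {}, so ¬target → ○hot is false there. This is the first violation.

2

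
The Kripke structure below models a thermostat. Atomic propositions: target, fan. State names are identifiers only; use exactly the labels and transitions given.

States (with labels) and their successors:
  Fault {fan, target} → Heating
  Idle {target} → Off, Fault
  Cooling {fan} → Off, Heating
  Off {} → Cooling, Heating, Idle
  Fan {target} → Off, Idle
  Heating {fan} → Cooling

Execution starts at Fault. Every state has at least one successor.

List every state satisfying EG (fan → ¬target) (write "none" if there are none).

States satisfying fan → ¬target: {Idle, Cooling, Off, Fan, Heating}.
States satisfying EG (fan → ¬target): {Idle, Cooling, Off, Fan, Heating}.

{Idle, Cooling, Off, Fan, Heating}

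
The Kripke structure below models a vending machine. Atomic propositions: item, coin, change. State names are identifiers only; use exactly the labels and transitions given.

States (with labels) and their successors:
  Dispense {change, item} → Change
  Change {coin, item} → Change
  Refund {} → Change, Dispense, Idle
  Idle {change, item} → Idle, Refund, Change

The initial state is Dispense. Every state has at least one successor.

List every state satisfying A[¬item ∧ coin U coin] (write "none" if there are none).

{Change}

States satisfying ¬item ∧ coin: ∅.
States satisfying coin: {Change}.
States satisfying A[¬item ∧ coin U coin]: {Change}.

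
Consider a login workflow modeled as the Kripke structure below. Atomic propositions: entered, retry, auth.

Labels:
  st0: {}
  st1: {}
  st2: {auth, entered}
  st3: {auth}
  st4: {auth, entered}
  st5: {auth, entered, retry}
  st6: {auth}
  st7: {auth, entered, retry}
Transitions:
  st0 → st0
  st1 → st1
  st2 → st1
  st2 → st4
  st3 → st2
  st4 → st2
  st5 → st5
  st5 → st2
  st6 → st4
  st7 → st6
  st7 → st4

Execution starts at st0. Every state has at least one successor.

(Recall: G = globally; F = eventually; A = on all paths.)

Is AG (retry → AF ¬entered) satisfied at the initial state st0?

Yes

States satisfying retry → AF ¬entered: {st0, st1, st2, st3, st4, st6}.
States satisfying AG (retry → AF ¬entered): {st0, st1, st2, st3, st4, st6}.
Every state reachable from st0 satisfies retry → AF ¬entered.
st0 ∈ Sat(AG (retry → AF ¬entered)).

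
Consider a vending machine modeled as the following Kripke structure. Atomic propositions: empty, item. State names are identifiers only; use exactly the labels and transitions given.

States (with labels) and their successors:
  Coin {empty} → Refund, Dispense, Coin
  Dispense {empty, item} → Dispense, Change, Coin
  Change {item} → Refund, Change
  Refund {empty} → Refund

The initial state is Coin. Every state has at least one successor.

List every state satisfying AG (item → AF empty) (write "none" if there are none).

{Refund}

States satisfying item → AF empty: {Coin, Dispense, Refund}.
States satisfying AG (item → AF empty): {Refund}.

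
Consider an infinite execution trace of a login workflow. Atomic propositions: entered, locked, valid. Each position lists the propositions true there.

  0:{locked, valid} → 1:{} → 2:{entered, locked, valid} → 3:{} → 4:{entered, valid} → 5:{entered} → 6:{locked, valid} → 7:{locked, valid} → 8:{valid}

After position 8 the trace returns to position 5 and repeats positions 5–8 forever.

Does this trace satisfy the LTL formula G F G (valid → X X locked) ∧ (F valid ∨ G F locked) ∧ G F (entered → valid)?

F G (valid → X X locked) must hold at every position from 0 onward. It fails at position 0, so G F G (valid → X X locked) is false.
At position 0: G F G (valid → X X locked) is false; (F valid ∨ G F locked) ∧ G F (entered → valid) is true; so G F G (valid → X X locked) ∧ (F valid ∨ G F locked) ∧ G F (entered → valid) is false.

Violated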